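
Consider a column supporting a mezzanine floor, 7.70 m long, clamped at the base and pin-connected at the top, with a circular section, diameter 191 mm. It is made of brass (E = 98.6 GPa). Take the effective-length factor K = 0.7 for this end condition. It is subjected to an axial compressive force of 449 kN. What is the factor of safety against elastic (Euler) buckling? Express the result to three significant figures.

I = πd⁴/64 = π×191⁴/64 = 6.533×10^7 mm⁴
I = 6.533×10^7 mm⁴ = 6.533×10^-5 m⁴
Effective length L_e = K·L = 0.7 × 7.70 = 5.390 m
P_cr = π²EI / L_e² = π² × 98.6×10⁹ × 6.533×10^-5 / 5.390² = 2.188×10^6 N
Factor of safety n = P_cr / P = 2188.3 / 449 = 4.87

n ≈ 4.87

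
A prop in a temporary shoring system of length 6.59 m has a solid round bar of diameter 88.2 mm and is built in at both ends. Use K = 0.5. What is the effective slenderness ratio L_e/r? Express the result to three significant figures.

λ ≈ 149

For a solid circle r = d/4 = 88.2/4 = 22.05 mm
L_e = K·L = 0.5 × 6.59 m = 3.295 m = 3295.0 mm
λ = L_e / r_min = 3295.0 / 22.05 = 149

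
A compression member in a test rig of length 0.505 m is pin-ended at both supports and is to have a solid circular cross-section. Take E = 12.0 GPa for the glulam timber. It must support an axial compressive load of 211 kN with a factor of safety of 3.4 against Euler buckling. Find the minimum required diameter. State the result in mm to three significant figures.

d ≈ 74.9 mm

Required P_cr = n·P = 3.4 × 211 = 717.4 kN
L_e = K·L = 1 × 0.505 = 0.5050 m
Required I = P_cr·L_e²/(π²E) = 7.174×10^5 × 0.5050² / (π² × 1.20×10^10) = 1.545×10^-6 m⁴
I_req = 1.545×10^6 mm⁴
Solid circle: I = πd⁴/64  ⇒  d = (64I/π)^(1/4) = (64×1.545×10^6/π)^(1/4) = 74.9 mm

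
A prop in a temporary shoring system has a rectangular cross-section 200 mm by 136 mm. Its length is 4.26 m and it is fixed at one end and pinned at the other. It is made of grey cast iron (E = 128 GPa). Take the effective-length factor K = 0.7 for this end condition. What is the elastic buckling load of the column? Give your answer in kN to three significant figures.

P_cr ≈ 5960 kN

Buckling occurs about the weak axis: I_min = h·b³/12 with b = 136 mm (the shorter side).
I_min = 200×136³/12 = 4.192×10^7 mm⁴
I = 4.192×10^7 mm⁴ = 4.192×10^-5 m⁴
Effective length L_e = K·L = 0.7 × 4.26 = 2.982 m
P_cr = π²EI / L_e² = π² × 128×10⁹ × 4.192×10^-5 / 2.982² = 5.956×10^6 N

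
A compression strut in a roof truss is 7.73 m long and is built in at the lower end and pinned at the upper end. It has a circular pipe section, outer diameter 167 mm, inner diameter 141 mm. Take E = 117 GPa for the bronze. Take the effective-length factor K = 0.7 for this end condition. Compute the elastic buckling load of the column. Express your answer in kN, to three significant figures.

P_cr ≈ 741 kN

d_o = 167 mm, d_i = 141 mm
I = π(d_o⁴ − d_i⁴)/64 = π(167⁴ − 141.0⁴)/64 = 1.878×10^7 mm⁴
I = 1.878×10^7 mm⁴ = 1.878×10^-5 m⁴
Effective length L_e = K·L = 0.7 × 7.73 = 5.411 m
P_cr = π²EI / L_e² = π² × 117×10⁹ × 1.878×10^-5 / 5.411² = 7.406×10^5 N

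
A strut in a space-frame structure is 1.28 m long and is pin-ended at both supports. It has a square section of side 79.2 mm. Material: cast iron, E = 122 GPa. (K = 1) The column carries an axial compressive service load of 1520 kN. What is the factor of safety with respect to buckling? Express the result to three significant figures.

I = a⁴/12 = 79.2⁴/12 = 3.279×10^6 mm⁴
I = 3.279×10^6 mm⁴ = 3.279×10^-6 m⁴
Effective length L_e = K·L = 1 × 1.28 = 1.280 m
P_cr = π²EI / L_e² = π² × 122×10⁹ × 3.279×10^-6 / 1.280² = 2.410×10^6 N
Factor of safety n = P_cr / P = 2409.7 / 1520 = 1.59

n ≈ 1.59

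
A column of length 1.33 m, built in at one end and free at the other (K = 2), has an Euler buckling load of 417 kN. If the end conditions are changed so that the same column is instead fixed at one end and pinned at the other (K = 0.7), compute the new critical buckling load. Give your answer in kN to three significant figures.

P_cr ∝ 1/K², so P_cr,new = P_cr,old × (K_old/K_new)² = 417 × (2/0.7)²
= 417 × 8.163 = 3400 kN

P_cr ≈ 3400 kN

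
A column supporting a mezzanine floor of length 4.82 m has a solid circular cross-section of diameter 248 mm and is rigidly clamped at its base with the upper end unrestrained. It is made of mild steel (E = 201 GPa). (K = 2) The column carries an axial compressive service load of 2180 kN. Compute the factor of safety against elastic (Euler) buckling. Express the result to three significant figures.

I = πd⁴/64 = π×248⁴/64 = 1.857×10^8 mm⁴
I = 1.857×10^8 mm⁴ = 1.857×10^-4 m⁴
Effective length L_e = K·L = 2 × 4.82 = 9.640 m
P_cr = π²EI / L_e² = π² × 201×10⁹ × 1.857×10^-4 / 9.640² = 3.964×10^6 N
Factor of safety n = P_cr / P = 3963.9 / 2180 = 1.82

n ≈ 1.82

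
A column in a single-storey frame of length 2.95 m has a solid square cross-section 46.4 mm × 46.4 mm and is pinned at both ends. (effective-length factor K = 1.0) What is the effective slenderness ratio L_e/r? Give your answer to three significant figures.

λ ≈ 220

For a square r = a/√12 = 46.4/√12 = 13.39 mm
L_e = K·L = 1 × 2.95 m = 2.950 m = 2950.0 mm
λ = L_e / r_min = 2950.0 / 13.39 = 220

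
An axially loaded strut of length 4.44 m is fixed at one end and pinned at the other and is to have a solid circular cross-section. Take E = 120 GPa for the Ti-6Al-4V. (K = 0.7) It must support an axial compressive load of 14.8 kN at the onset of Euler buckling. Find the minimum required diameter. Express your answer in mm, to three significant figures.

d ≈ 39.6 mm

L_e = K·L = 0.7 × 4.44 = 3.108 m
Required I = P_cr·L_e²/(π²E) = 1.480×10^4 × 3.108² / (π² × 1.20×10^11) = 1.207×10^-7 m⁴
I_req = 1.207×10^5 mm⁴
Solid circle: I = πd⁴/64  ⇒  d = (64I/π)^(1/4) = (64×1.207×10^5/π)^(1/4) = 39.6 mm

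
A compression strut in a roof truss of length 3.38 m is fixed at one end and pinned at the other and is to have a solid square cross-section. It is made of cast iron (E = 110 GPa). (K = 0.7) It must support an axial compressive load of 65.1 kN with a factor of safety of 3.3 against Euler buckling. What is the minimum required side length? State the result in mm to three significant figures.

a ≈ 60.4 mm

Required P_cr = n·P = 3.3 × 65.1 = 214.8 kN
L_e = K·L = 0.7 × 3.38 = 2.366 m
Required I = P_cr·L_e²/(π²E) = 2.148×10^5 × 2.366² / (π² × 1.10×10^11) = 1.108×10^-6 m⁴
I_req = 1.108×10^6 mm⁴
Solid square: I = a⁴/12  ⇒  a = (12I)^(1/4) = (12×1.108×10^6)^(1/4) = 60.4 mm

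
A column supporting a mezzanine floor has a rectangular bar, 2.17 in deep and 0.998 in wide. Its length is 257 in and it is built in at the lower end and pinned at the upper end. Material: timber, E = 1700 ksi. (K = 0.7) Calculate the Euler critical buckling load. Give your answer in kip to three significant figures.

P_cr ≈ 0.0932 kip

Buckling occurs about the weak axis: I_min = h·b³/12 with b = 0.998 in (the shorter side).
I_min = 2.17×0.998³/12 = 0.1798 in⁴
Effective length L_e = K·L = 0.7 × 257 = 179.9 in
P_cr = π²EI / L_e² = π² × 1700×10³ × 0.1798 / 179.9² = 93.19 lb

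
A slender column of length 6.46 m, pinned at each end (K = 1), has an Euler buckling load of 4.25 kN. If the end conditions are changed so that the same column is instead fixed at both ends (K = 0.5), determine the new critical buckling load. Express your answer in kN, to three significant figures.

P_cr ∝ 1/K², so P_cr,new = P_cr,old × (K_old/K_new)² = 4.25 × (1/0.5)²
= 4.25 × 4.000 = 17.0 kN

P_cr ≈ 17.0 kN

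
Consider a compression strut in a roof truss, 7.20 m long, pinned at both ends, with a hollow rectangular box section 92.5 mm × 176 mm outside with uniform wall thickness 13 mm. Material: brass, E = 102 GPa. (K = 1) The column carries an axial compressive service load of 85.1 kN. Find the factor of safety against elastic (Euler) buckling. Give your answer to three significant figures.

n ≈ 1.81

Inner dimensions: h_i = 176 − 2×13 = 150.0 mm, b_i = 92.5 − 2×13 = 66.50 mm
Weak-axis I_min = (h_o·b_o³ − h_i·b_i³)/12 with b_o = 92.5, b_i = 66.50 mm (shorter outer/inner sides).
I_min = (176×92.5³ − 150.0×66.50³)/12 = 7.932×10^6 mm⁴
I = 7.932×10^6 mm⁴ = 7.932×10^-6 m⁴
Effective length L_e = K·L = 1 × 7.20 = 7.200 m
P_cr = π²EI / L_e² = π² × 102×10⁹ × 7.932×10^-6 / 7.200² = 1.540×10^5 N
Factor of safety n = P_cr / P = 154.03 / 85.1 = 1.81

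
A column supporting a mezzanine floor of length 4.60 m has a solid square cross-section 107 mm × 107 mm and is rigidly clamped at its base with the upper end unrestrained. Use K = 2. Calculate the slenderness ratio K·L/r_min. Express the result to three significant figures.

λ ≈ 298

I = a⁴/12 = 107⁴/12 = 1.092×10^7 mm⁴
A = 1.145×10^4 mm²;  r_min = √(I/A) = √(1.092×10^7/1.145×10^4) = 30.89 mm
L_e = K·L = 2 × 4.60 m = 9.200 m = 9200.0 mm
λ = L_e / r_min = 9200.0 / 30.89 = 298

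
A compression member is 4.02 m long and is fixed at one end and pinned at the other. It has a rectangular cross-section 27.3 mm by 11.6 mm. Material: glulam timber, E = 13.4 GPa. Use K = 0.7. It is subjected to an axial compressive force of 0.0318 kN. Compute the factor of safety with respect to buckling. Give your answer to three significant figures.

Buckling occurs about the weak axis: I_min = h·b³/12 with b = 11.6 mm (the shorter side).
I_min = 27.3×11.6³/12 = 3.551×10^3 mm⁴
I = 3.551×10^3 mm⁴ = 3.551×10^-9 m⁴
Effective length L_e = K·L = 0.7 × 4.02 = 2.814 m
P_cr = π²EI / L_e² = π² × 13.4×10⁹ × 3.551×10^-9 / 2.814² = 59.31 N
Factor of safety n = P_cr / P = 0.059308 / 0.0318 = 1.87

n ≈ 1.87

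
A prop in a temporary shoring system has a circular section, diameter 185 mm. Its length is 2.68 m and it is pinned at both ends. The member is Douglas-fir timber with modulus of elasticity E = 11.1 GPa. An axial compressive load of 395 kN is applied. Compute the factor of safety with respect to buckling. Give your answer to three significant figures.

I = πd⁴/64 = π×185⁴/64 = 5.750×10^7 mm⁴
I = 5.750×10^7 mm⁴ = 5.750×10^-5 m⁴
Effective length L_e = K·L = 1 × 2.68 = 2.680 m
P_cr = π²EI / L_e² = π² × 11.1×10⁹ × 5.750×10^-5 / 2.680² = 8.770×10^5 N
Factor of safety n = P_cr / P = 877.02 / 395 = 2.22

n ≈ 2.22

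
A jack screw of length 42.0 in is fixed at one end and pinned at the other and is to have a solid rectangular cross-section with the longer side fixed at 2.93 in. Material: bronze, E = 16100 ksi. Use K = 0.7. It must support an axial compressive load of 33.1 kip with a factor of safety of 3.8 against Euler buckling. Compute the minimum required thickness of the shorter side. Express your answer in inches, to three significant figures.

Required P_cr = n·P = 3.8 × 33.1 = 125.8 kip
L_e = K·L = 0.7 × 42.0 = 29.40 in
Required I = P_cr·L_e²/(π²E) = 1.258×10^5 × 29.40² / (π² × 1.61×10^7) = 0.6842 in⁴
Rectangle, weak axis: I_min = h·b³/12 with h = 2.93 in fixed  ⇒  b = (12I/h)^(1/3) = 1.41 in

b ≈ 1.41 in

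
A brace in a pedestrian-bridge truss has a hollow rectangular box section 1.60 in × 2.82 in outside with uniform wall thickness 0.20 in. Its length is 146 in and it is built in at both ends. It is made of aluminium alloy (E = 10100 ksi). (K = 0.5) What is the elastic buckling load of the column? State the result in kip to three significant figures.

P_cr ≈ 11.5 kip

Inner dimensions: h_i = 2.82 − 2×0.20 = 2.420 in, b_i = 1.60 − 2×0.20 = 1.200 in
Weak-axis I_min = (h_o·b_o³ − h_i·b_i³)/12 with b_o = 1.60, b_i = 1.200 in (shorter outer/inner sides).
I_min = (2.82×1.60³ − 2.420×1.200³)/12 = 0.6141 in⁴
Effective length L_e = K·L = 0.5 × 146 = 73.00 in
P_cr = π²EI / L_e² = π² × 10100×10³ × 0.6141 / 73.00² = 1.149×10^4 lb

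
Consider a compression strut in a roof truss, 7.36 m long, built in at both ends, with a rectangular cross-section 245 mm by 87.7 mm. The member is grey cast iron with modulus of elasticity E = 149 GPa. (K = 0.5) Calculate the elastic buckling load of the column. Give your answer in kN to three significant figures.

Buckling occurs about the weak axis: I_min = h·b³/12 with b = 87.7 mm (the shorter side).
I_min = 245×87.7³/12 = 1.377×10^7 mm⁴
I = 1.377×10^7 mm⁴ = 1.377×10^-5 m⁴
Effective length L_e = K·L = 0.5 × 7.36 = 3.680 m
P_cr = π²EI / L_e² = π² × 149×10⁹ × 1.377×10^-5 / 3.680² = 1.495×10^6 N

P_cr ≈ 1500 kN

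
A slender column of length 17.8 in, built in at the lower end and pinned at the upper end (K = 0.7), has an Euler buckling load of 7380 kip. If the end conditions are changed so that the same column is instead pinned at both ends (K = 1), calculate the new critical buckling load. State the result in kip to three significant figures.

P_cr ∝ 1/K², so P_cr,new = P_cr,old × (K_old/K_new)² = 7380 × (0.7/1)²
= 7380 × 0.4900 = 3620 kip

P_cr ≈ 3620 kip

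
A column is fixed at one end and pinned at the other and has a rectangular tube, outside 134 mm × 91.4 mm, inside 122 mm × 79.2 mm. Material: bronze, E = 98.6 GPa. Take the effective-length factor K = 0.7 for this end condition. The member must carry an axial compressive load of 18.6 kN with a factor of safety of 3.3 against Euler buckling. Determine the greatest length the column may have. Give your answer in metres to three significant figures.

Weak-axis I_min = (h_o·b_o³ − h_i·b_i³)/12 with b_o = 91.4, b_i = 79.20 mm (shorter outer/inner sides).
I_min = (134×91.4³ − 122.0×79.20³)/12 = 3.476×10^6 mm⁴
I = 3.476×10^-6 m⁴
Required critical load P_cr = n·P = 3.3 × 18.6 = 61.38 kN = 6.138×10^4 N
From P_cr = π²EI/(K·L)²:  L = (1/K)·√(π²EI/P_cr) = (1/0.7)·√(π²×9.86×10^10×3.476×10^-6/6.138×10^4)
L = 10.6 m

L_max ≈ 10.6 m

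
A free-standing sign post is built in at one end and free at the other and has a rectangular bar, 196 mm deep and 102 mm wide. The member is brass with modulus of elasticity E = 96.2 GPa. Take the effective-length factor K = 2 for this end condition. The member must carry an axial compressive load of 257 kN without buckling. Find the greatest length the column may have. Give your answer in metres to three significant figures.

Buckling occurs about the weak axis: I_min = h·b³/12 with b = 102 mm (the shorter side).
I_min = 196×102³/12 = 1.733×10^7 mm⁴
I = 1.733×10^-5 m⁴
At the buckling limit P_cr = P = 2.570×10^5 N
From P_cr = π²EI/(K·L)²:  L = (1/K)·√(π²EI/P_cr) = (1/2)·√(π²×9.62×10^10×1.733×10^-5/2.570×10^5)
L = 4.00 m

L_max ≈ 4.00 m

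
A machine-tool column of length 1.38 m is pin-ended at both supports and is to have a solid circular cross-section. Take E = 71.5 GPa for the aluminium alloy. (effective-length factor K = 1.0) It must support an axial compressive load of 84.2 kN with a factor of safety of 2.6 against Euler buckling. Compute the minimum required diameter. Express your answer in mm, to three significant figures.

Required P_cr = n·P = 2.6 × 84.2 = 218.9 kN
L_e = K·L = 1 × 1.38 = 1.380 m
Required I = P_cr·L_e²/(π²E) = 2.189×10^5 × 1.380² / (π² × 7.15×10^10) = 5.908×10^-7 m⁴
I_req = 5.908×10^5 mm⁴
Solid circle: I = πd⁴/64  ⇒  d = (64I/π)^(1/4) = (64×5.908×10^5/π)^(1/4) = 58.9 mm

d ≈ 58.9 mm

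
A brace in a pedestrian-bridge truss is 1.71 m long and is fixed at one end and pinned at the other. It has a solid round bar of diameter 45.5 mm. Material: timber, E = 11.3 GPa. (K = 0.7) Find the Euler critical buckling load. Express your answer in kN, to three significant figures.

P_cr ≈ 16.4 kN

I = πd⁴/64 = π×45.5⁴/64 = 2.104×10^5 mm⁴
I = 2.104×10^5 mm⁴ = 2.104×10^-7 m⁴
Effective length L_e = K·L = 0.7 × 1.71 = 1.197 m
P_cr = π²EI / L_e² = π² × 11.3×10⁹ × 2.104×10^-7 / 1.197² = 1.638×10^4 N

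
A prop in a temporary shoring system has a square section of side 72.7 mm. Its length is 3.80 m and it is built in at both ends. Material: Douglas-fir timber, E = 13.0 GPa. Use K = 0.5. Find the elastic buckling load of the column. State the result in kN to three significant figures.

P_cr ≈ 82.7 kN

I = a⁴/12 = 72.7⁴/12 = 2.328×10^6 mm⁴
I = 2.328×10^6 mm⁴ = 2.328×10^-6 m⁴
Effective length L_e = K·L = 0.5 × 3.80 = 1.900 m
P_cr = π²EI / L_e² = π² × 13.0×10⁹ × 2.328×10^-6 / 1.900² = 8.274×10^4 N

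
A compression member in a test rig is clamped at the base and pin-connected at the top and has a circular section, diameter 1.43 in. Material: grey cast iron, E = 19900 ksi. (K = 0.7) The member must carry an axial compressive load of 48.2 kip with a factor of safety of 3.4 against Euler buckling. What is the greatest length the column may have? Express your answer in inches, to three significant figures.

L_max ≈ 22.4 in

I = πd⁴/64 = π×1.43⁴/64 = 0.2053 in⁴
Required critical load P_cr = n·P = 3.4 × 48.2 = 163.9 kip = 1.639×10^5 lb
From P_cr = π²EI/(K·L)²:  L = (1/K)·√(π²EI/P_cr) = (1/0.7)·√(π²×1.99×10^7×0.2053/1.639×10^5)
L = 22.4 in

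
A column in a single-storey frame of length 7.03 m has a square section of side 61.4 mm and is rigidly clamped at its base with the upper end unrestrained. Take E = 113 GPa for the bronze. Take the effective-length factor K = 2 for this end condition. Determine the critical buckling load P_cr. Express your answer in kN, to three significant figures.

P_cr ≈ 6.68 kN

I = a⁴/12 = 61.4⁴/12 = 1.184×10^6 mm⁴
I = 1.184×10^6 mm⁴ = 1.184×10^-6 m⁴
Effective length L_e = K·L = 2 × 7.03 = 14.06 m
P_cr = π²EI / L_e² = π² × 113×10⁹ × 1.184×10^-6 / 14.06² = 6.682×10^3 N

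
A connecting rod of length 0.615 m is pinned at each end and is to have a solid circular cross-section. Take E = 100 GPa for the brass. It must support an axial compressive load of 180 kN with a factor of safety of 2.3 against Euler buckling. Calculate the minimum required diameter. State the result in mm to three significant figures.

d ≈ 42.4 mm

Required P_cr = n·P = 2.3 × 180 = 414.0 kN
L_e = K·L = 1 × 0.615 = 0.6150 m
Required I = P_cr·L_e²/(π²E) = 4.140×10^5 × 0.6150² / (π² × 1.00×10^11) = 1.587×10^-7 m⁴
I_req = 1.587×10^5 mm⁴
Solid circle: I = πd⁴/64  ⇒  d = (64I/π)^(1/4) = (64×1.587×10^5/π)^(1/4) = 42.4 mm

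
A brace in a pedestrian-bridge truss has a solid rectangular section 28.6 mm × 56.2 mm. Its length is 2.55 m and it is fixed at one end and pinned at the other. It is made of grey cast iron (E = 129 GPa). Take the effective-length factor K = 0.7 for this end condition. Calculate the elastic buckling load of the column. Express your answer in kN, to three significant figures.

Buckling occurs about the weak axis: I_min = h·b³/12 with b = 28.6 mm (the shorter side).
I_min = 56.2×28.6³/12 = 1.096×10^5 mm⁴
I = 1.096×10^5 mm⁴ = 1.096×10^-7 m⁴
Effective length L_e = K·L = 0.7 × 2.55 = 1.785 m
P_cr = π²EI / L_e² = π² × 129×10⁹ × 1.096×10^-7 / 1.785² = 4.378×10^4 N

P_cr ≈ 43.8 kN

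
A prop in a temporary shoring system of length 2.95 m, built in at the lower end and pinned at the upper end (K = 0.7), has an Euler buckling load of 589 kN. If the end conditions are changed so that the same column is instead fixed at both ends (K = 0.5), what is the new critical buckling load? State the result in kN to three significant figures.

P_cr ≈ 1150 kN

P_cr ∝ 1/K², so P_cr,new = P_cr,old × (K_old/K_new)² = 589 × (0.7/0.5)²
= 589 × 1.960 = 1150 kN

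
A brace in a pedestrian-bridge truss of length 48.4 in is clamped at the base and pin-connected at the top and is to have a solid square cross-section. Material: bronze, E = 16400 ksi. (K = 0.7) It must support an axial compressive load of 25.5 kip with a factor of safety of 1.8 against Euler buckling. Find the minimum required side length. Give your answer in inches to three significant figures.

Required P_cr = n·P = 1.8 × 25.5 = 45.90 kip
L_e = K·L = 0.7 × 48.4 = 33.88 in
Required I = P_cr·L_e²/(π²E) = 4.590×10^4 × 33.88² / (π² × 1.64×10^7) = 0.3255 in⁴
Solid square: I = a⁴/12  ⇒  a = (12I)^(1/4) = (12×0.3255)^(1/4) = 1.41 in

a ≈ 1.41 in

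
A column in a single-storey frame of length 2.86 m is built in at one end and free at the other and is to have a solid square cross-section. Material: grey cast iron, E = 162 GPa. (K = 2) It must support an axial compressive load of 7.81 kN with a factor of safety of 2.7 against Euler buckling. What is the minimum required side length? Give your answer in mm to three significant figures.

a ≈ 47.7 mm

Required P_cr = n·P = 2.7 × 7.81 = 21.09 kN
L_e = K·L = 2 × 2.86 = 5.720 m
Required I = P_cr·L_e²/(π²E) = 2.109×10^4 × 5.720² / (π² × 1.62×10^11) = 4.315×10^-7 m⁴
I_req = 4.315×10^5 mm⁴
Solid square: I = a⁴/12  ⇒  a = (12I)^(1/4) = (12×4.315×10^5)^(1/4) = 47.7 mm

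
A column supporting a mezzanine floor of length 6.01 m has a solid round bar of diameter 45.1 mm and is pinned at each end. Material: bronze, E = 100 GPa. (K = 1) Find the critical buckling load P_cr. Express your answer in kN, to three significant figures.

P_cr ≈ 5.55 kN

I = πd⁴/64 = π×45.1⁴/64 = 2.031×10^5 mm⁴
I = 2.031×10^5 mm⁴ = 2.031×10^-7 m⁴
Effective length L_e = K·L = 1 × 6.01 = 6.010 m
P_cr = π²EI / L_e² = π² × 100×10⁹ × 2.031×10^-7 / 6.010² = 5.549×10^3 N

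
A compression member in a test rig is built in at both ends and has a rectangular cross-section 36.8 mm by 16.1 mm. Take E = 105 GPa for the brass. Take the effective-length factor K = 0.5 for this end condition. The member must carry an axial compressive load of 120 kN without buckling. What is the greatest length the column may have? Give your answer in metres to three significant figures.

L_max ≈ 0.665 m

Buckling occurs about the weak axis: I_min = h·b³/12 with b = 16.1 mm (the shorter side).
I_min = 36.8×16.1³/12 = 1.280×10^4 mm⁴
I = 1.280×10^-8 m⁴
At the buckling limit P_cr = P = 1.200×10^5 N
From P_cr = π²EI/(K·L)²:  L = (1/K)·√(π²EI/P_cr) = (1/0.5)·√(π²×1.05×10^11×1.280×10^-8/1.200×10^5)
L = 0.665 m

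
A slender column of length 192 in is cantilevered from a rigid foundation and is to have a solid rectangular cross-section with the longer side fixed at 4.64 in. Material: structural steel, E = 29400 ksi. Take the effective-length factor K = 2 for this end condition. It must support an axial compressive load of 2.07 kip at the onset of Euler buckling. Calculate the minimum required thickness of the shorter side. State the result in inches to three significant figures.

b ≈ 1.40 in

L_e = K·L = 2 × 192 = 384.0 in
Required I = P_cr·L_e²/(π²E) = 2.070×10^3 × 384.0² / (π² × 2.94×10^7) = 1.052 in⁴
Rectangle, weak axis: I_min = h·b³/12 with h = 4.64 in fixed  ⇒  b = (12I/h)^(1/3) = 1.40 in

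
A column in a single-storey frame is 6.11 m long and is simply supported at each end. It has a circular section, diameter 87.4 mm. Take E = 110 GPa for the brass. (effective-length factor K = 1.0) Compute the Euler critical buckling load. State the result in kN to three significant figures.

P_cr ≈ 83.3 kN

I = πd⁴/64 = π×87.4⁴/64 = 2.864×10^6 mm⁴
I = 2.864×10^6 mm⁴ = 2.864×10^-6 m⁴
Effective length L_e = K·L = 1 × 6.11 = 6.110 m
P_cr = π²EI / L_e² = π² × 110×10⁹ × 2.864×10^-6 / 6.110² = 8.330×10^4 N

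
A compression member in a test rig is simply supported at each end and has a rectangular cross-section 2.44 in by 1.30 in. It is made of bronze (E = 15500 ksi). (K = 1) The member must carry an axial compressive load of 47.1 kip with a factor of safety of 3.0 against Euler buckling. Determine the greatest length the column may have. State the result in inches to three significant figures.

L_max ≈ 22.0 in

Buckling occurs about the weak axis: I_min = h·b³/12 with b = 1.30 in (the shorter side).
I_min = 2.44×1.30³/12 = 0.4467 in⁴
Required critical load P_cr = n·P = 3.0 × 47.1 = 141.3 kip = 1.413×10^5 lb
From P_cr = π²EI/(K·L)²:  L = (1/K)·√(π²EI/P_cr) = (1/1)·√(π²×1.55×10^7×0.4467/1.413×10^5)
L = 22.0 in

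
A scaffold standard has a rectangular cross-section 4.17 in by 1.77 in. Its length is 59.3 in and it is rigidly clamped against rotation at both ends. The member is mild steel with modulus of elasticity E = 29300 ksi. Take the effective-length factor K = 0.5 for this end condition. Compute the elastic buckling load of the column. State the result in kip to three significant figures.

Buckling occurs about the weak axis: I_min = h·b³/12 with b = 1.77 in (the shorter side).
I_min = 4.17×1.77³/12 = 1.927 in⁴
Effective length L_e = K·L = 0.5 × 59.3 = 29.65 in
P_cr = π²EI / L_e² = π² × 29300×10³ × 1.927 / 29.65² = 6.339×10^5 lb

P_cr ≈ 634 kip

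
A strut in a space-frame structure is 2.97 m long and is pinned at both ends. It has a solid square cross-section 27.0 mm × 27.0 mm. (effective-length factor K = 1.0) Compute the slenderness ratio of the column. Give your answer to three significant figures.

λ ≈ 381

For a square r = a/√12 = 27.0/√12 = 7.794 mm
L_e = K·L = 1 × 2.97 m = 2.970 m = 2970.0 mm
λ = L_e / r_min = 2970.0 / 7.794 = 381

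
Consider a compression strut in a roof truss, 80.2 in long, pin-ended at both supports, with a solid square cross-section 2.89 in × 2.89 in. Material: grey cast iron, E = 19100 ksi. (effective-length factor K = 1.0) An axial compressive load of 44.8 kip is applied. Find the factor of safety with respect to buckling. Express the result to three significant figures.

n ≈ 3.80

I = a⁴/12 = 2.89⁴/12 = 5.813 in⁴
Effective length L_e = K·L = 1 × 80.2 = 80.20 in
P_cr = π²EI / L_e² = π² × 19100×10³ × 5.813 / 80.20² = 1.704×10^5 lb
Factor of safety n = P_cr / P = 170.37 / 44.8 = 3.80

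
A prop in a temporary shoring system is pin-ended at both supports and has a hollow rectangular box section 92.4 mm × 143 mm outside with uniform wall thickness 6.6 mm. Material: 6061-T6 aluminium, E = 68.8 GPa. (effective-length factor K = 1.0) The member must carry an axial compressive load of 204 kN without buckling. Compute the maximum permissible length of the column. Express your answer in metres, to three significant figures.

Inner dimensions: h_i = 143 − 2×6.6 = 129.8 mm, b_i = 92.4 − 2×6.6 = 79.20 mm
Weak-axis I_min = (h_o·b_o³ − h_i·b_i³)/12 with b_o = 92.4, b_i = 79.20 mm (shorter outer/inner sides).
I_min = (143×92.4³ − 129.8×79.20³)/12 = 4.027×10^6 mm⁴
I = 4.027×10^-6 m⁴
At the buckling limit P_cr = P = 2.040×10^5 N
From P_cr = π²EI/(K·L)²:  L = (1/K)·√(π²EI/P_cr) = (1/1)·√(π²×6.88×10^10×4.027×10^-6/2.040×10^5)
L = 3.66 m

L_max ≈ 3.66 m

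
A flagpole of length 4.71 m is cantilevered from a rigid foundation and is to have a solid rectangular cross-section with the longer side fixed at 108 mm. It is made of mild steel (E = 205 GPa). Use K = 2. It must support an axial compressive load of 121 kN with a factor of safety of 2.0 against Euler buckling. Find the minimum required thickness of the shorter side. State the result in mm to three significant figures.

Required P_cr = n·P = 2.0 × 121 = 242.0 kN
L_e = K·L = 2 × 4.71 = 9.420 m
Required I = P_cr·L_e²/(π²E) = 2.420×10^5 × 9.420² / (π² × 2.05×10^11) = 1.061×10^-5 m⁴
I_req = 1.061×10^7 mm⁴
Rectangle, weak axis: I_min = h·b³/12 with h = 108 mm fixed  ⇒  b = (12I/h)^(1/3) = 106 mm

b ≈ 106 mm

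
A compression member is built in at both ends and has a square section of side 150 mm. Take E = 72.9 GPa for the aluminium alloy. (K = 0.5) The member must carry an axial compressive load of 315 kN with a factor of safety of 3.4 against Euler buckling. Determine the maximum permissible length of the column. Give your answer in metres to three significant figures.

L_max ≈ 10.6 m

I = a⁴/12 = 150⁴/12 = 4.219×10^7 mm⁴
I = 4.219×10^-5 m⁴
Required critical load P_cr = n·P = 3.4 × 315 = 1071 kN = 1.071×10^6 N
From P_cr = π²EI/(K·L)²:  L = (1/K)·√(π²EI/P_cr) = (1/0.5)·√(π²×7.29×10^10×4.219×10^-5/1.071×10^6)
L = 10.6 m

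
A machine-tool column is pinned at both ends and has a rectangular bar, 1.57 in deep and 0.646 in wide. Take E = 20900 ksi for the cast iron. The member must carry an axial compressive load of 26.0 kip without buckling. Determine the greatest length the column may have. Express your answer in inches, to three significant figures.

Buckling occurs about the weak axis: I_min = h·b³/12 with b = 0.646 in (the shorter side).
I_min = 1.57×0.646³/12 = 3.527×10^-2 in⁴
At the buckling limit P_cr = P = 2.600×10^4 lb
From P_cr = π²EI/(K·L)²:  L = (1/K)·√(π²EI/P_cr) = (1/1)·√(π²×2.09×10^7×3.527×10^-2/2.600×10^4)
L = 16.7 in

L_max ≈ 16.7 in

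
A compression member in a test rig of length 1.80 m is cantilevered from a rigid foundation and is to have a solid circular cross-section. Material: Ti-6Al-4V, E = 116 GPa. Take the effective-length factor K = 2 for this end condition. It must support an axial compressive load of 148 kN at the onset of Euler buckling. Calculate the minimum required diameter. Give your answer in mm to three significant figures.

d ≈ 76.4 mm

L_e = K·L = 2 × 1.80 = 3.600 m
Required I = P_cr·L_e²/(π²E) = 1.480×10^5 × 3.600² / (π² × 1.16×10^11) = 1.675×10^-6 m⁴
I_req = 1.675×10^6 mm⁴
Solid circle: I = πd⁴/64  ⇒  d = (64I/π)^(1/4) = (64×1.675×10^6/π)^(1/4) = 76.4 mm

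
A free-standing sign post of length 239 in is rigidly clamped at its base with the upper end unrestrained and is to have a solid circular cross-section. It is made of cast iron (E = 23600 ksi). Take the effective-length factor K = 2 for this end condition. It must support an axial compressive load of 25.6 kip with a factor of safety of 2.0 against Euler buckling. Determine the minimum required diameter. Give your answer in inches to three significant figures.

Required P_cr = n·P = 2.0 × 25.6 = 51.20 kip
L_e = K·L = 2 × 239 = 478.0 in
Required I = P_cr·L_e²/(π²E) = 5.120×10^4 × 478.0² / (π² × 2.36×10^7) = 50.22 in⁴
Solid circle: I = πd⁴/64  ⇒  d = (64I/π)^(1/4) = (64×50.22/π)^(1/4) = 5.66 in

d ≈ 5.66 in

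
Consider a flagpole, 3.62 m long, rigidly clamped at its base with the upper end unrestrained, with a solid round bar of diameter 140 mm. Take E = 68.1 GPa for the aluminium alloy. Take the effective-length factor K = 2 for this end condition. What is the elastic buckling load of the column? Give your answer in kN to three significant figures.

P_cr ≈ 242 kN

I = πd⁴/64 = π×140⁴/64 = 1.886×10^7 mm⁴
I = 1.886×10^7 mm⁴ = 1.886×10^-5 m⁴
Effective length L_e = K·L = 2 × 3.62 = 7.240 m
P_cr = π²EI / L_e² = π² × 68.1×10⁹ × 1.886×10^-5 / 7.240² = 2.418×10^5 N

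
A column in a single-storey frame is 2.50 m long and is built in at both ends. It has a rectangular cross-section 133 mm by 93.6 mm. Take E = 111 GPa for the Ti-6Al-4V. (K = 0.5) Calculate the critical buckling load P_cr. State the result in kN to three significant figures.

Buckling occurs about the weak axis: I_min = h·b³/12 with b = 93.6 mm (the shorter side).
I_min = 133×93.6³/12 = 9.089×10^6 mm⁴
I = 9.089×10^6 mm⁴ = 9.089×10^-6 m⁴
Effective length L_e = K·L = 0.5 × 2.50 = 1.250 m
P_cr = π²EI / L_e² = π² × 111×10⁹ × 9.089×10^-6 / 1.250² = 6.372×10^6 N

P_cr ≈ 6370 kN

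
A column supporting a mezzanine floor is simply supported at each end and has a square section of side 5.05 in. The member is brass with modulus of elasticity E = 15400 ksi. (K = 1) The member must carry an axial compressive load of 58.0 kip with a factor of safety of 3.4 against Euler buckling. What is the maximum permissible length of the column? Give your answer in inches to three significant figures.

I = a⁴/12 = 5.05⁴/12 = 54.20 in⁴
Required critical load P_cr = n·P = 3.4 × 58.0 = 197.2 kip = 1.972×10^5 lb
From P_cr = π²EI/(K·L)²:  L = (1/K)·√(π²EI/P_cr) = (1/1)·√(π²×1.54×10^7×54.20/1.972×10^5)
L = 204 in

L_max ≈ 204 in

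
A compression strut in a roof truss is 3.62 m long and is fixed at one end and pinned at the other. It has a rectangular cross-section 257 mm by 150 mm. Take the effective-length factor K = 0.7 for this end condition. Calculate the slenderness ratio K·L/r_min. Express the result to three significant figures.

Buckling occurs about the weak axis: I_min = h·b³/12 with b = 150 mm (the shorter side).
I_min = 257×150³/12 = 7.228×10^7 mm⁴
A = 3.855×10^4 mm²;  r_min = √(I/A) = √(7.228×10^7/3.855×10^4) = 43.30 mm
L_e = K·L = 0.7 × 3.62 m = 2.534 m = 2534.0 mm
λ = L_e / r_min = 2534.0 / 43.30 = 58.5

λ ≈ 58.5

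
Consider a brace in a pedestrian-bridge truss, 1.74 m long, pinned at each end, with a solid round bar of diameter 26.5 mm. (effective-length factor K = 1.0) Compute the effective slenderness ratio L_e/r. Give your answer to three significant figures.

For a solid circle r = d/4 = 26.5/4 = 6.625 mm
L_e = K·L = 1 × 1.74 m = 1.740 m = 1740.0 mm
λ = L_e / r_min = 1740.0 / 6.625 = 263

λ ≈ 263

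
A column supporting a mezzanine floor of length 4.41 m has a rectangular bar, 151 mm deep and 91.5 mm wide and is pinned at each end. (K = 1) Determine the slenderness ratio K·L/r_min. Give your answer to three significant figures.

For a rectangle r_min = b/√12 = 91.5/√12 = 26.41 mm
L_e = K·L = 1 × 4.41 m = 4.410 m = 4410.0 mm
λ = L_e / r_min = 4410.0 / 26.41 = 167

λ ≈ 167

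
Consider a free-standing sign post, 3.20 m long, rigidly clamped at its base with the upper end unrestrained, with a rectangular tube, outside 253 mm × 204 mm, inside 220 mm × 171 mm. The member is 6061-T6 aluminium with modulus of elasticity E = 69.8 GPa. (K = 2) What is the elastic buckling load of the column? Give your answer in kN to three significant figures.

P_cr ≈ 1470 kN

Weak-axis I_min = (h_o·b_o³ − h_i·b_i³)/12 with b_o = 204, b_i = 171.0 mm (shorter outer/inner sides).
I_min = (253×204³ − 220.0×171.0³)/12 = 8.732×10^7 mm⁴
I = 8.732×10^7 mm⁴ = 8.732×10^-5 m⁴
Effective length L_e = K·L = 2 × 3.20 = 6.400 m
P_cr = π²EI / L_e² = π² × 69.8×10⁹ × 8.732×10^-5 / 6.400² = 1.469×10^6 N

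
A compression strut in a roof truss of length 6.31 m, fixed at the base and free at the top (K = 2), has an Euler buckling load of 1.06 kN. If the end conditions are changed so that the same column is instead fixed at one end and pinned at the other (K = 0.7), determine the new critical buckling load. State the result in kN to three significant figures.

P_cr ∝ 1/K², so P_cr,new = P_cr,old × (K_old/K_new)² = 1.06 × (2/0.7)²
= 1.06 × 8.163 = 8.65 kN

P_cr ≈ 8.65 kN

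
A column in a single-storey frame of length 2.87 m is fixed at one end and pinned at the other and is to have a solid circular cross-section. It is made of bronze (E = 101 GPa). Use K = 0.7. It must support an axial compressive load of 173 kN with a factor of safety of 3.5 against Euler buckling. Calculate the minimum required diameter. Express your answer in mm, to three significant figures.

Required P_cr = n·P = 3.5 × 173 = 605.5 kN
L_e = K·L = 0.7 × 2.87 = 2.009 m
Required I = P_cr·L_e²/(π²E) = 6.055×10^5 × 2.009² / (π² × 1.01×10^11) = 2.452×10^-6 m⁴
I_req = 2.452×10^6 mm⁴
Solid circle: I = πd⁴/64  ⇒  d = (64I/π)^(1/4) = (64×2.452×10^6/π)^(1/4) = 84.1 mm

d ≈ 84.1 mm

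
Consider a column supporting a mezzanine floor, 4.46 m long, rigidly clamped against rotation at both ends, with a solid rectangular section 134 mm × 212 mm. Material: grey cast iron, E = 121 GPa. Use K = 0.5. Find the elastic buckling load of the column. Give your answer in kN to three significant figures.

P_cr ≈ 10200 kN

Buckling occurs about the weak axis: I_min = h·b³/12 with b = 134 mm (the shorter side).
I_min = 212×134³/12 = 4.251×10^7 mm⁴
I = 4.251×10^7 mm⁴ = 4.251×10^-5 m⁴
Effective length L_e = K·L = 0.5 × 4.46 = 2.230 m
P_cr = π²EI / L_e² = π² × 121×10⁹ × 4.251×10^-5 / 2.230² = 1.021×10^7 N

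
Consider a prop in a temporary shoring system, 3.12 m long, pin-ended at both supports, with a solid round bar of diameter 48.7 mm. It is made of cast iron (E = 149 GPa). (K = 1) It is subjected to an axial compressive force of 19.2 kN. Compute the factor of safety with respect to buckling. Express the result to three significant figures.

I = πd⁴/64 = π×48.7⁴/64 = 2.761×10^5 mm⁴
I = 2.761×10^5 mm⁴ = 2.761×10^-7 m⁴
Effective length L_e = K·L = 1 × 3.12 = 3.120 m
P_cr = π²EI / L_e² = π² × 149×10⁹ × 2.761×10^-7 / 3.120² = 4.171×10^4 N
Factor of safety n = P_cr / P = 41.712 / 19.2 = 2.17

n ≈ 2.17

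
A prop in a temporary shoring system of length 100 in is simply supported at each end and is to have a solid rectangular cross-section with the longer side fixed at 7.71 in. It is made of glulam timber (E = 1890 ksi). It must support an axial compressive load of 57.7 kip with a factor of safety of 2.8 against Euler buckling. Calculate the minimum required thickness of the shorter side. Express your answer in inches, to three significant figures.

Required P_cr = n·P = 2.8 × 57.7 = 161.6 kip
L_e = K·L = 1 × 100 = 100.0 in
Required I = P_cr·L_e²/(π²E) = 1.616×10^5 × 100.0² / (π² × 1.89×10^6) = 86.61 in⁴
Rectangle, weak axis: I_min = h·b³/12 with h = 7.71 in fixed  ⇒  b = (12I/h)^(1/3) = 5.13 in

b ≈ 5.13 in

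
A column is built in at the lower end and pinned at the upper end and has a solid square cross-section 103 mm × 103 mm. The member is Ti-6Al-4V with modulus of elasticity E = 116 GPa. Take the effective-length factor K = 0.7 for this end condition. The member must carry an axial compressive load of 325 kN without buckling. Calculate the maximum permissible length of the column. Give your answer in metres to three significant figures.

I = a⁴/12 = 103⁴/12 = 9.379×10^6 mm⁴
I = 9.379×10^-6 m⁴
At the buckling limit P_cr = P = 3.250×10^5 N
From P_cr = π²EI/(K·L)²:  L = (1/K)·√(π²EI/P_cr) = (1/0.7)·√(π²×1.16×10^11×9.379×10^-6/3.250×10^5)
L = 8.21 m

L_max ≈ 8.21 m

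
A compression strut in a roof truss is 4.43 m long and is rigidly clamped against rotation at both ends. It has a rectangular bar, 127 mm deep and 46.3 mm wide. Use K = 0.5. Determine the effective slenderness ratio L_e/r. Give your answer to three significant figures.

λ ≈ 166

For a rectangle r_min = b/√12 = 46.3/√12 = 13.37 mm
L_e = K·L = 0.5 × 4.43 m = 2.215 m = 2215.0 mm
λ = L_e / r_min = 2215.0 / 13.37 = 166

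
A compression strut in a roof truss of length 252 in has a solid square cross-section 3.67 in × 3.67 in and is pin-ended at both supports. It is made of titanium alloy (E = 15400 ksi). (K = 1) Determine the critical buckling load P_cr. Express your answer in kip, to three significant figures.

P_cr ≈ 36.2 kip

I = a⁴/12 = 3.67⁴/12 = 15.12 in⁴
Effective length L_e = K·L = 1 × 252 = 252.0 in
P_cr = π²EI / L_e² = π² × 15400×10³ × 15.12 / 252.0² = 3.618×10^4 lb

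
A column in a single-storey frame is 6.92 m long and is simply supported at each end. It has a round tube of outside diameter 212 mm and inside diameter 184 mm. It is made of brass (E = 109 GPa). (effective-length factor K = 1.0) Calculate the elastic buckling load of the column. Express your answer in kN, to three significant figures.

P_cr ≈ 964 kN

d_o = 212 mm, d_i = 184 mm
I = π(d_o⁴ − d_i⁴)/64 = π(212⁴ − 184.0⁴)/64 = 4.289×10^7 mm⁴
I = 4.289×10^7 mm⁴ = 4.289×10^-5 m⁴
Effective length L_e = K·L = 1 × 6.92 = 6.920 m
P_cr = π²EI / L_e² = π² × 109×10⁹ × 4.289×10^-5 / 6.920² = 9.635×10^5 N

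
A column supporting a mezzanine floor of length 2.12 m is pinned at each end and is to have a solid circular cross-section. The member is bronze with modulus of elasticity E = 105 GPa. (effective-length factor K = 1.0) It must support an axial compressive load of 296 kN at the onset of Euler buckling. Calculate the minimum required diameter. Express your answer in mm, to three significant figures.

L_e = K·L = 1 × 2.12 = 2.120 m
Required I = P_cr·L_e²/(π²E) = 2.960×10^5 × 2.120² / (π² × 1.05×10^11) = 1.284×10^-6 m⁴
I_req = 1.284×10^6 mm⁴
Solid circle: I = πd⁴/64  ⇒  d = (64I/π)^(1/4) = (64×1.284×10^6/π)^(1/4) = 71.5 mm

d ≈ 71.5 mm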